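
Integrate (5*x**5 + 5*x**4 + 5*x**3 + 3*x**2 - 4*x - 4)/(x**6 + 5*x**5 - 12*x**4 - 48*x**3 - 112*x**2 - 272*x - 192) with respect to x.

1687*log(x - 4)/1500 + 2*log(x + 1)/125 - 13*log(x + 2)/24 + 4169*log(x + 6)/1000 + 29*log(x**2 + 4)/250 - 69*atan(x/2)/250 + C

Factor the denominator: (x - 4)*(x + 1)*(x + 2)*(x + 6)*(x**2 + 4).
Partial-fraction decomposition: (29*x - 69)/(125*(x**2 + 4)) + 4169/(1000*(x + 6)) - 13/(24*(x + 2)) + 2/(125*(x + 1)) + 1687/(1500*(x - 4)).
Integrate each term; A/(x−a) gives A·log|x−a|; the (Bx+D)/(x²+p²) term gives a log and an atan.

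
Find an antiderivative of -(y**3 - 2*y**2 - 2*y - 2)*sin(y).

y**3*cos(y) - 3*y**2*sin(y) - 2*y**2*cos(y) + 4*y*sin(y) - 8*y*cos(y) + 8*sin(y) + 2*cos(y) + C

Use integration by parts with u = y**3 - 2*y**2 - 2*y - 2, dv = -sin(y) dy, so v = cos(y).
Apply parts 3 times (tabular method): alternate signs, differentiate u down to 0, integrate dv up.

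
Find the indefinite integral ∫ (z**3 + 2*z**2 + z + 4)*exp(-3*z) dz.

(-z**3 - 3*z**2 - 3*z - 5)*exp(-3*z)/3 + C

Use integration by parts with u = z**3 + 2*z**2 + z + 4, dv = exp(-3*z) dz, so v = -exp(-3*z)/3.
Apply parts 3 times (tabular method): alternate signs, differentiate u down to 0, integrate dv up.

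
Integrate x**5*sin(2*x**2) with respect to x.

Let u = x², du = 2x dx; rewrite as (1/2)∫ u^2·sin(2u) du.
Now integrate by parts 2 times.

-x**4*cos(2*x**2)/4 + x**2*sin(2*x**2)/4 + cos(2*x**2)/8 + C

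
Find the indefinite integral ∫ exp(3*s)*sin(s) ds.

3*exp(3*s)*sin(s)/10 - exp(3*s)*cos(s)/10 + C

Let I denote the integral. Integrate by parts with u = sin(s), dv = exp(3*s) ds, so v = exp(3*s)/3: I = exp(3*s)*sin(s)/3 − (1/3)·∫ exp(3*s)*cos(s) ds.
Apply parts again with u = cos(s), dv = exp(3*s) ds: ∫ exp(3*s)*cos(s) ds = exp(3*s)*cos(s)/3 + (1/3)·I. Substituting back brings back I: I = exp(3*s)*sin(s)/3 - exp(3*s)*cos(s)/9 − (1/9)·I.
Solving for I: (1 + 1/9)·I equals the remaining terms, so I = (9/10)·(exp(3*s)*sin(s)/3 - exp(3*s)*cos(s)/9).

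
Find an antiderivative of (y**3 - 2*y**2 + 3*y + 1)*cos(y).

Use integration by parts with u = y**3 - 2*y**2 + 3*y + 1, dv = cos(y) dy, so v = sin(y).
Apply parts 3 times (tabular method): alternate signs, differentiate u down to 0, integrate dv up.

y**3*sin(y) - 2*y**2*sin(y) + 3*y**2*cos(y) - 3*y*sin(y) - 4*y*cos(y) + 5*sin(y) - 3*cos(y) + C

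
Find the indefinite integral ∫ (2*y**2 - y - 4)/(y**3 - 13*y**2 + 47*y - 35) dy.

29*log(y - 7)/4 - 41*log(y - 5)/8 - log(y - 1)/8 + C

Factor the denominator: (y - 7)*(y - 5)*(y - 1).
Partial-fraction decomposition: -1/(8*(y - 1)) - 41/(8*(y - 5)) + 29/(4*(y - 7)).
Integrate each term: A/(y−a) contributes A·log|y−a|.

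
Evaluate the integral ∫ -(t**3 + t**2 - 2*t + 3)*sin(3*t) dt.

t**3*cos(3*t)/3 - t**2*sin(3*t)/3 + t**2*cos(3*t)/3 - 2*t*sin(3*t)/9 - 8*t*cos(3*t)/9 + 8*sin(3*t)/27 + 25*cos(3*t)/27 + C

Use integration by parts with u = t**3 + t**2 - 2*t + 3, dv = -sin(3*t) dt, so v = cos(3*t)/3.
Apply parts 3 times (tabular method): alternate signs, differentiate u down to 0, integrate dv up.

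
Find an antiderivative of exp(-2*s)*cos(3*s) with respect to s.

3*exp(-2*s)*sin(3*s)/13 - 2*exp(-2*s)*cos(3*s)/13 + C

Let I denote the integral. Integrate by parts with u = cos(3*s), dv = exp(-2*s) ds, so v = -exp(-2*s)/2: I = -exp(-2*s)*cos(3*s)/2 − (3/2)·∫ exp(-2*s)*sin(3*s) ds.
Apply parts again with u = sin(3*s), dv = exp(-2*s) ds: ∫ exp(-2*s)*sin(3*s) ds = -exp(-2*s)*sin(3*s)/2 + (3/2)·I. Substituting back brings back I: I = 3*exp(-2*s)*sin(3*s)/4 - exp(-2*s)*cos(3*s)/2 − (9/4)·I.
Solving for I: (1 + 9/4)·I equals the remaining terms, so I = (4/13)·(3*exp(-2*s)*sin(3*s)/4 - exp(-2*s)*cos(3*s)/2).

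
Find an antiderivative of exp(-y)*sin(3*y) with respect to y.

Let I denote the integral. Integrate by parts with u = sin(3*y), dv = exp(-y) dy, so v = -exp(-y): I = -exp(-y)*sin(3*y) + 3·∫ exp(-y)*cos(3*y) dy.
Apply parts again with u = cos(3*y), dv = exp(-y) dy: ∫ exp(-y)*cos(3*y) dy = -exp(-y)*cos(3*y) − 3·I. Substituting back brings back I: I = -exp(-y)*sin(3*y) - 3*exp(-y)*cos(3*y) − 9·I.
Solving for I: (1 + 9)·I equals the remaining terms, so I = (1/10)·(-exp(-y)*sin(3*y) - 3*exp(-y)*cos(3*y)).

-exp(-y)*sin(3*y)/10 - 3*exp(-y)*cos(3*y)/10 + C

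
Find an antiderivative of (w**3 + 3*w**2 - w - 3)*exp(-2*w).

Use integration by parts with u = w**3 + 3*w**2 - w - 3, dv = exp(-2*w) dw, so v = -exp(-2*w)/2.
Apply parts 3 times (tabular method): alternate signs, differentiate u down to 0, integrate dv up.

(-4*w**3 - 18*w**2 - 14*w + 5)*exp(-2*w)/8 + C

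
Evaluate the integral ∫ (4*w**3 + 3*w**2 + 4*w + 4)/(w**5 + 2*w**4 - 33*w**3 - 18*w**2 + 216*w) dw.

log(w)/54 + 81*log(w - 4)/70 - 151*log(w - 3)/162 + 89*log(w + 3)/378 - 194*log(w + 6)/405 + C

Factor the denominator: w*(w - 4)*(w - 3)*(w + 3)*(w + 6).
Partial-fraction decomposition: -194/(405*(w + 6)) + 89/(378*(w + 3)) - 151/(162*(w - 3)) + 81/(70*(w - 4)) + 1/(54*w).
Integrate each term: A/(w−a) contributes A·log|w−a|.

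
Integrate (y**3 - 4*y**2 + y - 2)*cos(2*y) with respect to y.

Use integration by parts with u = y**3 - 4*y**2 + y - 2, dv = cos(2*y) dy, so v = sin(2*y)/2.
Apply parts 3 times (tabular method): alternate signs, differentiate u down to 0, integrate dv up.

y**3*sin(2*y)/2 - 2*y**2*sin(2*y) + 3*y**2*cos(2*y)/4 - y*sin(2*y)/4 - 2*y*cos(2*y) - cos(2*y)/8 + C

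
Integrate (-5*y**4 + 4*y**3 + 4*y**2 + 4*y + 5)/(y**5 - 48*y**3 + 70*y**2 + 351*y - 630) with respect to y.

Factor the denominator: (y - 5)*(y - 3)*(y - 2)*(y + 3)*(y + 7).
Partial-fraction decomposition: -3301/(1080*(y + 7)) + 121/(240*(y + 3)) - 19/(135*(y - 2)) + 61/(30*(y - 3)) - 625/(144*(y - 5)).
Integrate each term: A/(y−a) contributes A·log|y−a|.

-625*log(y - 5)/144 + 61*log(y - 3)/30 - 19*log(y - 2)/135 + 121*log(y + 3)/240 - 3301*log(y + 7)/1080 + C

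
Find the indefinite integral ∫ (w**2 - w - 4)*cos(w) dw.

w**2*sin(w) - w*sin(w) + 2*w*cos(w) - 6*sin(w) - cos(w) + C

Use integration by parts with u = w**2 - w - 4, dv = cos(w) dw, so v = sin(w).
Apply parts 2 times (tabular method): alternate signs, differentiate u down to 0, integrate dv up.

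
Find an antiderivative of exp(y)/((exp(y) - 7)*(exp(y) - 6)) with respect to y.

log(exp(y) - 7) - log(exp(y) - 6) + C

Let u = e^y, du = e^y dy.
The integral becomes ∫ du/((u-6)(u-7)); decompose into partial fractions.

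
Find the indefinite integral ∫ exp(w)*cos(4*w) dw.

Let I denote the integral. Integrate by parts with u = cos(4*w), dv = exp(w) dw, so v = exp(w): I = exp(w)*cos(4*w) + 4·∫ exp(w)*sin(4*w) dw.
Apply parts again with u = sin(4*w), dv = exp(w) dw: ∫ exp(w)*sin(4*w) dw = exp(w)*sin(4*w) − 4·I. Substituting back brings back I: I = 4*exp(w)*sin(4*w) + exp(w)*cos(4*w) − 16·I.
Solving for I: (1 + 16)·I equals the remaining terms, so I = (1/17)·(4*exp(w)*sin(4*w) + exp(w)*cos(4*w)).

4*exp(w)*sin(4*w)/17 + exp(w)*cos(4*w)/17 + C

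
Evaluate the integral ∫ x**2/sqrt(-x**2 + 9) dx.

Substitute x = 3·sin(θ), so dx = 3·cos(θ) dθ and the radical becomes sqrt(-x**2 + 9) = 3·cos(θ) by the Pythagorean identity.
Integrate the resulting trig expression in θ, then back-substitute θ = asin(x/3), sin(θ) = x/3, cos(θ) = sqrt(-x**2 + 9)/3 (absorbing any constant into C).

-x*sqrt(-x**2 + 9)/2 + 9*asin(x/3)/2 + C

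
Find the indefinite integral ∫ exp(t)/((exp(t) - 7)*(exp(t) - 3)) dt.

log(exp(t) - 7)/4 - log(exp(t) - 3)/4 + C

Let u = e^t, du = e^t dt.
The integral becomes ∫ du/((u-7)(u-3)); decompose into partial fractions.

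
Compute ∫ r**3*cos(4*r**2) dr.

Let u = r², du = 2r dr; rewrite as (1/2)∫ u^1·cos(4u) du.
Now integrate by parts 1 time.

r**2*sin(4*r**2)/8 + cos(4*r**2)/32 + C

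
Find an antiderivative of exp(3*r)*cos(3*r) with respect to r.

exp(3*r)*sin(3*r)/6 + exp(3*r)*cos(3*r)/6 + C

Let I denote the integral. Integrate by parts with u = cos(3*r), dv = exp(3*r) dr, so v = exp(3*r)/3: I = exp(3*r)*cos(3*r)/3 + ∫ exp(3*r)*sin(3*r) dr.
Apply parts again with u = sin(3*r), dv = exp(3*r) dr: ∫ exp(3*r)*sin(3*r) dr = exp(3*r)*sin(3*r)/3 − I. Substituting back brings back I: I = exp(3*r)*sin(3*r)/3 + exp(3*r)*cos(3*r)/3 − I.
Solving for I: (1 + 1)·I equals the remaining terms, so I = (1/2)·(exp(3*r)*sin(3*r)/3 + exp(3*r)*cos(3*r)/3).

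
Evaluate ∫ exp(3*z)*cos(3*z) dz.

exp(3*z)*sin(3*z)/6 + exp(3*z)*cos(3*z)/6 + C

Let I denote the integral. Integrate by parts with u = cos(3*z), dv = exp(3*z) dz, so v = exp(3*z)/3: I = exp(3*z)*cos(3*z)/3 + ∫ exp(3*z)*sin(3*z) dz.
Apply parts again with u = sin(3*z), dv = exp(3*z) dz: ∫ exp(3*z)*sin(3*z) dz = exp(3*z)*sin(3*z)/3 − I. Substituting back brings back I: I = exp(3*z)*sin(3*z)/3 + exp(3*z)*cos(3*z)/3 − I.
Solving for I: (1 + 1)·I equals the remaining terms, so I = (1/2)·(exp(3*z)*sin(3*z)/3 + exp(3*z)*cos(3*z)/3).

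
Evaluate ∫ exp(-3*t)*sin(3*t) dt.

-exp(-3*t)*sin(3*t)/6 - exp(-3*t)*cos(3*t)/6 + C

Let I denote the integral. Integrate by parts with u = sin(3*t), dv = exp(-3*t) dt, so v = -exp(-3*t)/3: I = -exp(-3*t)*sin(3*t)/3 + ∫ exp(-3*t)*cos(3*t) dt.
Apply parts again with u = cos(3*t), dv = exp(-3*t) dt: ∫ exp(-3*t)*cos(3*t) dt = -exp(-3*t)*cos(3*t)/3 − I. Substituting back brings back I: I = -exp(-3*t)*sin(3*t)/3 - exp(-3*t)*cos(3*t)/3 − I.
Solving for I: (1 + 1)·I equals the remaining terms, so I = (1/2)·(-exp(-3*t)*sin(3*t)/3 - exp(-3*t)*cos(3*t)/3).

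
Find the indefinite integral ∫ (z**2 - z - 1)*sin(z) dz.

-z**2*cos(z) + 2*z*sin(z) + z*cos(z) - sin(z) + 3*cos(z) + C

Use integration by parts with u = z**2 - z - 1, dv = sin(z) dz, so v = -cos(z).
Apply parts 2 times (tabular method): alternate signs, differentiate u down to 0, integrate dv up.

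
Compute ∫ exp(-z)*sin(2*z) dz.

Let I denote the integral. Integrate by parts with u = sin(2*z), dv = exp(-z) dz, so v = -exp(-z): I = -exp(-z)*sin(2*z) + 2·∫ exp(-z)*cos(2*z) dz.
Apply parts again with u = cos(2*z), dv = exp(-z) dz: ∫ exp(-z)*cos(2*z) dz = -exp(-z)*cos(2*z) − 2·I. Substituting back brings back I: I = -exp(-z)*sin(2*z) - 2*exp(-z)*cos(2*z) − 4·I.
Solving for I: (1 + 4)·I equals the remaining terms, so I = (1/5)·(-exp(-z)*sin(2*z) - 2*exp(-z)*cos(2*z)).

-exp(-z)*sin(2*z)/5 - 2*exp(-z)*cos(2*z)/5 + C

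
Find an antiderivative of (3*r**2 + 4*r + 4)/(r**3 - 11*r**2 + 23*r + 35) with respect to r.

Factor the denominator: (r - 7)*(r - 5)*(r + 1).
Partial-fraction decomposition: 1/(16*(r + 1)) - 33/(4*(r - 5)) + 179/(16*(r - 7)).
Integrate each term: A/(r−a) contributes A·log|r−a|.

179*log(r - 7)/16 - 33*log(r - 5)/4 + log(r + 1)/16 + C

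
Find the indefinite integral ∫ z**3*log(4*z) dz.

z**4*(log(z) + 2*log(2))/4 - z**4/16 + C

Use integration by parts with u = log(4*z), dv = z**3 dz.
Then du = 1/z dz and v = z**4/4.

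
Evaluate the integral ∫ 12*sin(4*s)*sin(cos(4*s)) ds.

3*cos(cos(4*s)) + C

Let u = cos(4*s), so du = (-4*sin(4*s)) ds.
Rewriting, the integral becomes -3·∫ sin(u) du = -3·-cos(u).
Substituting back, u = cos(4*s).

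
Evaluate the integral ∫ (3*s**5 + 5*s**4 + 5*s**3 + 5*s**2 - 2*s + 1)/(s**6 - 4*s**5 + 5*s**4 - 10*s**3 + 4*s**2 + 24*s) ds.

log(s)/24 + 1309*log(s - 3)/156 - 233*log(s - 2)/48 - log(s + 1)/12 - 103*log(s**2 + 4)/416 + 151*atan(s/2)/208 + C

Factor the denominator: s*(s - 3)*(s - 2)*(s + 1)*(s**2 + 4).
Partial-fraction decomposition: -(103*s - 302)/(208*(s**2 + 4)) - 1/(12*(s + 1)) - 233/(48*(s - 2)) + 1309/(156*(s - 3)) + 1/(24*s).
Integrate each term; A/(s−a) gives A·log|s−a|; the (Bs+D)/(s²+p²) term gives a log and an atan.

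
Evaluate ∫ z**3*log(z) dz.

z**4*log(z)/4 - z**4/16 + C

Use integration by parts with u = log(z), dv = z**3 dz.
Then du = 1/z dz and v = z**4/4.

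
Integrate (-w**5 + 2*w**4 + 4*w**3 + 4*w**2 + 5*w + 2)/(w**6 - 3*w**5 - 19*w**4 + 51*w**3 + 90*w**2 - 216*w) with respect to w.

Factor the denominator: w*(w - 4)*(w - 3)*(w - 2)*(w + 3)**2.
Partial-fraction decomposition: -102/(245*(w + 3)) + 32/(63*(w + 3)**2) + 3/(5*(w - 2)) - 20/(27*(w - 3)) - 85/(196*(w - 4)) - 1/(108*w).
Integrate each term; A/(w−a) gives A·log|w−a|; A/(w−a)² gives −A/(w−a).

-log(w)/108 - 85*log(w - 4)/196 - 20*log(w - 3)/27 + 3*log(w - 2)/5 - 102*log(w + 3)/245 - 32/(63*w + 189) + C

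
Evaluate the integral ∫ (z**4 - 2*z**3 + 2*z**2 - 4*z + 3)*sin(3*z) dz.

-z**4*cos(3*z)/3 + 4*z**3*sin(3*z)/9 + 2*z**3*cos(3*z)/3 - 2*z**2*sin(3*z)/3 - 2*z**2*cos(3*z)/9 + 4*z*sin(3*z)/27 + 8*z*cos(3*z)/9 - 8*sin(3*z)/27 - 77*cos(3*z)/81 + C

Use integration by parts with u = z**4 - 2*z**3 + 2*z**2 - 4*z + 3, dv = sin(3*z) dz, so v = -cos(3*z)/3.
Apply parts 4 times (tabular method): alternate signs, differentiate u down to 0, integrate dv up.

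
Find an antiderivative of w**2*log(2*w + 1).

w**3*log(2*w + 1)/3 - w**3/9 + w**2/12 - w/12 + log(2*w + 1)/24 + C

Use integration by parts with u = log(2*w + 1), dv = w**2 dw.
Then du = 2/(2*w + 1) dw and v = w**3/3.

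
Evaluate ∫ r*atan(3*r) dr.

Use integration by parts with u = arctan(3*r), dv = r dr.
Then du = 3/(9*r**2 + 1) dr.

r**2*atan(3*r)/2 - r/6 + atan(3*r)/18 + C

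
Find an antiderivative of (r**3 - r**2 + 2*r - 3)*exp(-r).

(-r**3 - 2*r**2 - 6*r - 3)*exp(-r) + C

Use integration by parts with u = r**3 - r**2 + 2*r - 3, dv = exp(-r) dr, so v = -exp(-r).
Apply parts 3 times (tabular method): alternate signs, differentiate u down to 0, integrate dv up.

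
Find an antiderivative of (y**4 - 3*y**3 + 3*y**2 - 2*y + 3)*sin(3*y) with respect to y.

Use integration by parts with u = y**4 - 3*y**3 + 3*y**2 - 2*y + 3, dv = sin(3*y) dy, so v = -cos(3*y)/3.
Apply parts 4 times (tabular method): alternate signs, differentiate u down to 0, integrate dv up.

-y**4*cos(3*y)/3 + 4*y**3*sin(3*y)/9 + y**3*cos(3*y) - y**2*sin(3*y) - 5*y**2*cos(3*y)/9 + 10*y*sin(3*y)/27 - 71*cos(3*y)/81 + C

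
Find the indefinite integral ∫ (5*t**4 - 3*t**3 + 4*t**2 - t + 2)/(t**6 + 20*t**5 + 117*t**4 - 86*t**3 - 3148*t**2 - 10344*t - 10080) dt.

949*log(t - 5)/30492 - 31*log(t + 2)/280 + 257*log(t + 4)/36 + 64363*log(t + 6)/968 - 1471*log(t + 7)/20 + 910/(11*t + 66) + C

Factor the denominator: (t - 5)*(t + 2)*(t + 4)*(t + 6)**2*(t + 7).
Partial-fraction decomposition: -1471/(20*(t + 7)) + 64363/(968*(t + 6)) - 910/(11*(t + 6)**2) + 257/(36*(t + 4)) - 31/(280*(t + 2)) + 949/(30492*(t - 5)).
Integrate each term; A/(t−a) gives A·log|t−a|; A/(t−a)² gives −A/(t−a).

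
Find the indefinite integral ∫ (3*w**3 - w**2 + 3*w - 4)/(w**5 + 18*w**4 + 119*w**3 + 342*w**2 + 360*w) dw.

-log(w)/90 + 103*log(w + 3)/18 - 28*log(w + 4) + 419*log(w + 5)/10 - 353*log(w + 6)/18 + C

Factor the denominator: w*(w + 3)*(w + 4)*(w + 5)*(w + 6).
Partial-fraction decomposition: -353/(18*(w + 6)) + 419/(10*(w + 5)) - 28/(w + 4) + 103/(18*(w + 3)) - 1/(90*w).
Integrate each term: A/(w−a) contributes A·log|w−a|.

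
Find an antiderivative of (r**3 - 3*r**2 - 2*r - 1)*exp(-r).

Use integration by parts with u = r**3 - 3*r**2 - 2*r - 1, dv = exp(-r) dr, so v = -exp(-r).
Apply parts 3 times (tabular method): alternate signs, differentiate u down to 0, integrate dv up.

(-r**3 + 2*r + 3)*exp(-r) + C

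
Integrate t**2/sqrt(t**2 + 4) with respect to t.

Substitute t = 2·tan(θ), so dt = 2·sec(θ)^2 dθ and the radical becomes sqrt(t**2 + 4) = 2·sec(θ) by the Pythagorean identity.
Integrate the resulting trig expression in θ, then back-substitute tan(θ) = t/2, sec(θ) = sqrt(t**2 + 4)/2 (absorbing any constant into C).

t*sqrt(t**2 + 4)/2 - 2*log(t + sqrt(t**2 + 4)) + C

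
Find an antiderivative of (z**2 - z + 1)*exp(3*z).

Use integration by parts with u = z**2 - z + 1, dv = exp(3*z) dz, so v = exp(3*z)/3.
Apply parts 2 times (tabular method): alternate signs, differentiate u down to 0, integrate dv up.

(9*z**2 - 15*z + 14)*exp(3*z)/27 + C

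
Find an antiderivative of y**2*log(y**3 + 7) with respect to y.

Let u = y**3 + 7, so du = (3*y**2) dy.
The integral becomes (1/3)·∫ log(u) du; integrate by parts with u′=log(u), dv′=du.

y**3*log(y**3 + 7)/3 - y**3/3 + 7*log(y**3 + 7)/3 + C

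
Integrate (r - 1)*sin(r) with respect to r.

-r*cos(r) + sin(r) + cos(r) + C

Use integration by parts with u = r - 1, dv = sin(r) dr, so v = -cos(r).
Apply parts 1 times (tabular method): alternate signs, differentiate u down to 0, integrate dv up.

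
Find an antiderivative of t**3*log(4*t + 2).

Use integration by parts with u = log(4*t + 2), dv = t**3 dt.
Then du = 4/(4*t + 2) dt and v = t**4/4.

t**4*log(4*t + 2)/4 - t**4/16 + t**3/24 - t**2/32 + t/32 - log(2*t + 1)/64 + C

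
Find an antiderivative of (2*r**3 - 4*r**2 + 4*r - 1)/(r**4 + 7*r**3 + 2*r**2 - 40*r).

log(r)/40 + log(r - 2)/12 - 209*log(r + 4)/24 + 53*log(r + 5)/5 + C

Factor the denominator: r*(r - 2)*(r + 4)*(r + 5).
Partial-fraction decomposition: 53/(5*(r + 5)) - 209/(24*(r + 4)) + 1/(12*(r - 2)) + 1/(40*r).
Integrate each term: A/(r−a) contributes A·log|r−a|.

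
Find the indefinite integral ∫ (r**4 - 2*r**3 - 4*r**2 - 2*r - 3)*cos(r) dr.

Use integration by parts with u = r**4 - 2*r**3 - 4*r**2 - 2*r - 3, dv = cos(r) dr, so v = sin(r).
Apply parts 4 times (tabular method): alternate signs, differentiate u down to 0, integrate dv up.

r**4*sin(r) - 2*r**3*sin(r) + 4*r**3*cos(r) - 16*r**2*sin(r) - 6*r**2*cos(r) + 10*r*sin(r) - 32*r*cos(r) + 29*sin(r) + 10*cos(r) + C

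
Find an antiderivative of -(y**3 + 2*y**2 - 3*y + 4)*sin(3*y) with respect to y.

Use integration by parts with u = y**3 + 2*y**2 - 3*y + 4, dv = -sin(3*y) dy, so v = cos(3*y)/3.
Apply parts 3 times (tabular method): alternate signs, differentiate u down to 0, integrate dv up.

y**3*cos(3*y)/3 - y**2*sin(3*y)/3 + 2*y**2*cos(3*y)/3 - 4*y*sin(3*y)/9 - 11*y*cos(3*y)/9 + 11*sin(3*y)/27 + 32*cos(3*y)/27 + C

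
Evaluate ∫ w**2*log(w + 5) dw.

w**3*log(w + 5)/3 - w**3/9 + 5*w**2/6 - 25*w/3 + 125*log(w + 5)/3 + C

Use integration by parts with u = log(w + 5), dv = w**2 dw.
Then du = 1/(w + 5) dw and v = w**3/3.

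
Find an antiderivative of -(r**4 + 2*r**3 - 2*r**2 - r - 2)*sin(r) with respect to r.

Use integration by parts with u = r**4 + 2*r**3 - 2*r**2 - r - 2, dv = -sin(r) dr, so v = cos(r).
Apply parts 4 times (tabular method): alternate signs, differentiate u down to 0, integrate dv up.

r**4*cos(r) - 4*r**3*sin(r) + 2*r**3*cos(r) - 6*r**2*sin(r) - 14*r**2*cos(r) + 28*r*sin(r) - 13*r*cos(r) + 13*sin(r) + 26*cos(r) + C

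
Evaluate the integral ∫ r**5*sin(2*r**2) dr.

-r**4*cos(2*r**2)/4 + r**2*sin(2*r**2)/4 + cos(2*r**2)/8 + C

Let u = r², du = 2r dr; rewrite as (1/2)∫ u^2·sin(2u) du.
Now integrate by parts 2 times.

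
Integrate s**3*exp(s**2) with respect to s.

(s**2 - 1)*exp(s**2)/2 + C

Let u = s², du = 2s ds; rewrite as (1/2)∫ u^1·exp(1u) du.
Now integrate by parts 1 time.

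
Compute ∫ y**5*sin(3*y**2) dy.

Let u = y², du = 2y dy; rewrite as (1/2)∫ u^2·sin(3u) du.
Now integrate by parts 2 times.

-y**4*cos(3*y**2)/6 + y**2*sin(3*y**2)/9 + cos(3*y**2)/27 + C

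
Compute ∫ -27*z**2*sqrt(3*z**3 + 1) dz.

Let u = 3*z**3 + 1, so du = (9*z**2) dz.
Rewriting, the integral becomes -3·∫ √u du = -3·(2/3)u^(3/2).
Substituting back, u = 3*z**3 + 1.

-2*(3*z**3 + 1)**(3/2) + C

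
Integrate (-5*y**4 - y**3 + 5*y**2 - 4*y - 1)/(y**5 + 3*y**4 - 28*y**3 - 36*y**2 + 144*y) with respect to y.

-log(y)/144 - 183*log(y - 4)/80 + 77*log(y - 2)/160 + 46*log(y + 3)/45 - 6061*log(y + 6)/1440 + C

Factor the denominator: y*(y - 4)*(y - 2)*(y + 3)*(y + 6).
Partial-fraction decomposition: -6061/(1440*(y + 6)) + 46/(45*(y + 3)) + 77/(160*(y - 2)) - 183/(80*(y - 4)) - 1/(144*y).
Integrate each term: A/(y−a) contributes A·log|y−a|.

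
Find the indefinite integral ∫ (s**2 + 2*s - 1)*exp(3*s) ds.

(9*s**2 + 12*s - 13)*exp(3*s)/27 + C

Use integration by parts with u = s**2 + 2*s - 1, dv = exp(3*s) ds, so v = exp(3*s)/3.
Apply parts 2 times (tabular method): alternate signs, differentiate u down to 0, integrate dv up.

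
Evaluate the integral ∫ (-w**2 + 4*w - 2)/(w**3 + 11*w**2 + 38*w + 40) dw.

-7*log(w + 2)/3 + 17*log(w + 4) - 47*log(w + 5)/3 + C

Factor the denominator: (w + 2)*(w + 4)*(w + 5).
Partial-fraction decomposition: -47/(3*(w + 5)) + 17/(w + 4) - 7/(3*(w + 2)).
Integrate each term: A/(w−a) contributes A·log|w−a|.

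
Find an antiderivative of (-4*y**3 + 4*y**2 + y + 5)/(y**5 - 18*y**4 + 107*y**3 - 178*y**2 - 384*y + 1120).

Factor the denominator: (y - 7)*(y - 5)*(y - 4)**2*(y + 2).
Partial-fraction decomposition: 17/(756*(y + 2)) - 745/(36*(y - 4)) - 61/(6*(y - 4)**2) + 195/(7*(y - 5)) - 194/(27*(y - 7)).
Integrate each term; A/(y−a) gives A·log|y−a|; A/(y−a)² gives −A/(y−a).

-194*log(y - 7)/27 + 195*log(y - 5)/7 - 745*log(y - 4)/36 + 17*log(y + 2)/756 + 61/(6*y - 24) + C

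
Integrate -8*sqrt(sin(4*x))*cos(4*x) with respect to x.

-4*sin(4*x)**(3/2)/3 + C

Let u = sin(4*x), so du = (4*cos(4*x)) dx.
Rewriting, the integral becomes -2·∫ √u du = -2·(2/3)u^(3/2).
Substituting back, u = sin(4*x).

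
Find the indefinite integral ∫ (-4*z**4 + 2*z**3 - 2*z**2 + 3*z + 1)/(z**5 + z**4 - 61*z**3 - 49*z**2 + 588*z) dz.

log(z)/588 - 4497*log(z - 7)/2156 + 139*log(z - 3)/420 + 1195*log(z + 4)/924 - 2602*log(z + 7)/735 + C

Factor the denominator: z*(z - 7)*(z - 3)*(z + 4)*(z + 7).
Partial-fraction decomposition: -2602/(735*(z + 7)) + 1195/(924*(z + 4)) + 139/(420*(z - 3)) - 4497/(2156*(z - 7)) + 1/(588*z).
Integrate each term: A/(z−a) contributes A·log|z−a|.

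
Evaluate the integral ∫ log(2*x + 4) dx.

Use integration by parts with u = log(2*x + 4), dv = dx.
Then du = 2/(2*x + 4) dx and v = x.

x*log(2*x + 4) - x + 2*log(x + 2) + C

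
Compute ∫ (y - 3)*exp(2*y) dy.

(2*y - 7)*exp(2*y)/4 + C

Use integration by parts with u = y - 3, dv = exp(2*y) dy, so v = exp(2*y)/2.
Apply parts 1 times (tabular method): alternate signs, differentiate u down to 0, integrate dv up.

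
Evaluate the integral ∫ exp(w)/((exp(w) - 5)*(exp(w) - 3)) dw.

Let u = e^w, du = e^w dw.
The integral becomes ∫ du/((u-3)(u-5)); decompose into partial fractions.

log(exp(w) - 5)/2 - log(exp(w) - 3)/2 + C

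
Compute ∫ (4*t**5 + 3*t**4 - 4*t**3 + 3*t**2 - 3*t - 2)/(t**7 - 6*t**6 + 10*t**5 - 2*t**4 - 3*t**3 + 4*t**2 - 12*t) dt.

log(t)/6 + 1123*log(t - 3)/120 - 4249*log(t - 2)/450 + 7*log(t + 1)/72 - 9*log(t**2 + 1)/100 - 4*atan(t)/25 + 74/(15*t - 30) + C

Factor the denominator: t*(t - 3)*(t - 2)**2*(t + 1)*(t**2 + 1).
Partial-fraction decomposition: -(9*t + 8)/(50*(t**2 + 1)) + 7/(72*(t + 1)) - 4249/(450*(t - 2)) - 74/(15*(t - 2)**2) + 1123/(120*(t - 3)) + 1/(6*t).
Integrate each term; A/(t−a) gives A·log|t−a|; the (Bt+D)/(t²+p²) term gives a log and an atan.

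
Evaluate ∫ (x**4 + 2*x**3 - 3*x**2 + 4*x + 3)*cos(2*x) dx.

x**4*sin(2*x)/2 + x**3*sin(2*x) + x**3*cos(2*x) - 3*x**2*sin(2*x) + 3*x**2*cos(2*x)/2 + x*sin(2*x)/2 - 3*x*cos(2*x) + 3*sin(2*x) + cos(2*x)/4 + C

Use integration by parts with u = x**4 + 2*x**3 - 3*x**2 + 4*x + 3, dv = cos(2*x) dx, so v = sin(2*x)/2.
Apply parts 4 times (tabular method): alternate signs, differentiate u down to 0, integrate dv up.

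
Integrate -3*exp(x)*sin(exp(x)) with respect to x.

3*cos(exp(x)) + C

Let u = exp(x), so du = (exp(x)) dx.
Rewriting, the integral becomes -3·∫ sin(u) du = -3·-cos(u).
Substituting back, u = exp(x).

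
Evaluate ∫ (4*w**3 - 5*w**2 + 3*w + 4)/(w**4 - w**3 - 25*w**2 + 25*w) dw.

4*log(w)/25 + 197*log(w - 5)/100 - log(w - 1)/4 + 53*log(w + 5)/25 + C

Factor the denominator: w*(w - 5)*(w - 1)*(w + 5).
Partial-fraction decomposition: 53/(25*(w + 5)) - 1/(4*(w - 1)) + 197/(100*(w - 5)) + 4/(25*w).
Integrate each term: A/(w−a) contributes A·log|w−a|.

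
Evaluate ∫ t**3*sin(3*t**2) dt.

-t**2*cos(3*t**2)/6 + sin(3*t**2)/18 + C

Let u = t², du = 2t dt; rewrite as (1/2)∫ u^1·sin(3u) du.
Now integrate by parts 1 time.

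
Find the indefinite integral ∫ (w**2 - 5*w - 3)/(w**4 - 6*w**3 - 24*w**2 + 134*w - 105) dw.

Factor the denominator: (w - 7)*(w - 3)*(w - 1)*(w + 5).
Partial-fraction decomposition: -47/(576*(w + 5)) - 7/(72*(w - 1)) + 9/(64*(w - 3)) + 11/(288*(w - 7)).
Integrate each term: A/(w−a) contributes A·log|w−a|.

11*log(w - 7)/288 + 9*log(w - 3)/64 - 7*log(w - 1)/72 - 47*log(w + 5)/576 + C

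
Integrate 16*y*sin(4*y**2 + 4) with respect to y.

Let u = 4*y**2 + 4, so du = (8*y) dy.
Rewriting, the integral becomes 2·∫ sin(u) du = 2·-cos(u).
Substituting back, u = 4*y**2 + 4.

-2*cos(4*y**2 + 4) + C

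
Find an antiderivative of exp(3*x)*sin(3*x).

Let I denote the integral. Integrate by parts with u = sin(3*x), dv = exp(3*x) dx, so v = exp(3*x)/3: I = exp(3*x)*sin(3*x)/3 − ∫ exp(3*x)*cos(3*x) dx.
Apply parts again with u = cos(3*x), dv = exp(3*x) dx: ∫ exp(3*x)*cos(3*x) dx = exp(3*x)*cos(3*x)/3 + I. Substituting back brings back I: I = exp(3*x)*sin(3*x)/3 - exp(3*x)*cos(3*x)/3 − I.
Solving for I: (1 + 1)·I equals the remaining terms, so I = (1/2)·(exp(3*x)*sin(3*x)/3 - exp(3*x)*cos(3*x)/3).

exp(3*x)*sin(3*x)/6 - exp(3*x)*cos(3*x)/6 + C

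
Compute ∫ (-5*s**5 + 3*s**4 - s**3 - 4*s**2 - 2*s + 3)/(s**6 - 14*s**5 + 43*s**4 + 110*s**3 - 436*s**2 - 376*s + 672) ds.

Factor the denominator: (s - 7)*(s - 6)*(s - 4)*(s - 1)*(s + 2)**2.
Partial-fraction decomposition: -911/(3456*(s + 2)) + 23/(144*(s + 2)**2) + 1/(135*(s - 1)) - 1495/(216*(s - 4)) + 35361/(640*(s - 6)) - 1433/(27*(s - 7)).
Integrate each term; A/(s−a) gives A·log|s−a|; A/(s−a)² gives −A/(s−a).

-1433*log(s - 7)/27 + 35361*log(s - 6)/640 - 1495*log(s - 4)/216 + log(s - 1)/135 - 911*log(s + 2)/3456 - 23/(144*s + 288) + C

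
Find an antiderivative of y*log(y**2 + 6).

Let u = y**2 + 6, so du = (2*y) dy.
The integral becomes (1/2)·∫ log(u) du; integrate by parts with u′=log(u), dv′=du.

y**2*log(y**2 + 6)/2 - y**2/2 + 3*log(y**2 + 6) + C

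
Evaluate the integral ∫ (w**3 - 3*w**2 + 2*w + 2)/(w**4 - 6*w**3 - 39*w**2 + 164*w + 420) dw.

53*log(w - 7)/27 - 61*log(w - 6)/44 - 11*log(w + 2)/108 + 52*log(w + 5)/99 + C

Factor the denominator: (w - 7)*(w - 6)*(w + 2)*(w + 5).
Partial-fraction decomposition: 52/(99*(w + 5)) - 11/(108*(w + 2)) - 61/(44*(w - 6)) + 53/(27*(w - 7)).
Integrate each term: A/(w−a) contributes A·log|w−a|.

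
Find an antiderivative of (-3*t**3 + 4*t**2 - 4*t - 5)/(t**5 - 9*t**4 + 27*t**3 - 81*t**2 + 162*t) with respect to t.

Factor the denominator: t*(t - 6)*(t - 3)*(t**2 + 9).
Partial-fraction decomposition: (124*t - 81)/(405*(t**2 + 9)) + 31/(81*(t - 3)) - 533/(810*(t - 6)) - 5/(162*t).
Integrate each term; A/(t−a) gives A·log|t−a|; the (Bt+D)/(t²+p²) term gives a log and an atan.

-5*log(t)/162 - 533*log(t - 6)/810 + 31*log(t - 3)/81 + 62*log(t**2 + 9)/405 - atan(t/3)/15 + C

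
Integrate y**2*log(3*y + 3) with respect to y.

Use integration by parts with u = log(3*y + 3), dv = y**2 dy.
Then du = 3/(3*y + 3) dy and v = y**3/3.

y**3*log(3*y + 3)/3 - y**3/9 + y**2/6 - y/3 + log(y + 1)/3 + C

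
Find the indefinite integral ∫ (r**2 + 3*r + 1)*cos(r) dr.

r**2*sin(r) + 3*r*sin(r) + 2*r*cos(r) - sin(r) + 3*cos(r) + C

Use integration by parts with u = r**2 + 3*r + 1, dv = cos(r) dr, so v = sin(r).
Apply parts 2 times (tabular method): alternate signs, differentiate u down to 0, integrate dv up.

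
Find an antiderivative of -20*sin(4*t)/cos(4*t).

Let u = cos(4*t), so du = (-4*sin(4*t)) dt.
Rewriting, the integral becomes 5·∫ 1/u du = 5·log(u).
Substituting back, u = cos(4*t).

5*log(cos(4*t)) + C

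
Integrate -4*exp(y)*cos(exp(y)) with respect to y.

Let u = exp(y), so du = (exp(y)) dy.
Rewriting, the integral becomes -4·∫ cos(u) du = -4·sin(u).
Substituting back, u = exp(y).

-4*sin(exp(y)) + C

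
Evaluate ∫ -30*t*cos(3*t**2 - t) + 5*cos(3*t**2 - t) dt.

-5*sin(3*t**2 - t) + C

Let u = 3*t**2 - t, so du = (6*t - 1) dt.
Rewriting, the integral becomes -5·∫ cos(u) du = -5·sin(u).
Substituting back, u = 3*t**2 - t.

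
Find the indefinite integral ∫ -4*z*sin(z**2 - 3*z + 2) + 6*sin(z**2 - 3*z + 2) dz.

Let u = z**2 - 3*z + 2, so du = (2*z - 3) dz.
Rewriting, the integral becomes -2·∫ sin(u) du = -2·-cos(u).
Substituting back, u = z**2 - 3*z + 2.

2*cos(z**2 - 3*z + 2) + C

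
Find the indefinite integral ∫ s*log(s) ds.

Use integration by parts with u = log(s), dv = s ds.
Then du = 1/s ds and v = s**2/2.

s**2*log(s)/2 - s**2/4 + C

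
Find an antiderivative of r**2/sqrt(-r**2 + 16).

Substitute r = 4·sin(θ), so dr = 4·cos(θ) dθ and the radical becomes sqrt(-r**2 + 16) = 4·cos(θ) by the Pythagorean identity.
Integrate the resulting trig expression in θ, then back-substitute θ = asin(r/4), sin(θ) = r/4, cos(θ) = sqrt(-r**2 + 16)/4 (absorbing any constant into C).

-r*sqrt(-r**2 + 16)/2 + 8*asin(r/4) + C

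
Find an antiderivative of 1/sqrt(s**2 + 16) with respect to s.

log(s + sqrt(s**2 + 16)) + C

Substitute s = 4·tan(θ), so ds = 4·sec(θ)^2 dθ and the radical becomes sqrt(s**2 + 16) = 4·sec(θ) by the Pythagorean identity.
Integrate the resulting trig expression in θ, then back-substitute tan(θ) = s/4, sec(θ) = sqrt(s**2 + 16)/4 (absorbing any constant into C).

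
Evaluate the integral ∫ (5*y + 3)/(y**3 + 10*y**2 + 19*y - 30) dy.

4*log(y - 1)/21 + 11*log(y + 5)/3 - 27*log(y + 6)/7 + C

Factor the denominator: (y - 1)*(y + 5)*(y + 6).
Partial-fraction decomposition: -27/(7*(y + 6)) + 11/(3*(y + 5)) + 4/(21*(y - 1)).
Integrate each term: A/(y−a) contributes A·log|y−a|.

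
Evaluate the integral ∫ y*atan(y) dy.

Use integration by parts with u = arctan(y), dv = y dy.
Then du = 1/(y**2 + 1) dy.

y**2*atan(y)/2 - y/2 + atan(y)/2 + C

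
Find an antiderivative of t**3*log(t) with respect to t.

t**4*log(t)/4 - t**4/16 + C

Use integration by parts with u = log(t), dv = t**3 dt.
Then du = 1/t dt and v = t**4/4.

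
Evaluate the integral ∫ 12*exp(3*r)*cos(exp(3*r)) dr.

4*sin(exp(3*r)) + C

Let u = exp(3*r), so du = (3*exp(3*r)) dr.
Rewriting, the integral becomes 4·∫ cos(u) du = 4·sin(u).
Substituting back, u = exp(3*r).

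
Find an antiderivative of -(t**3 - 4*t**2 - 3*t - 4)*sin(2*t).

t**3*cos(2*t)/2 - 3*t**2*sin(2*t)/4 - 2*t**2*cos(2*t) + 2*t*sin(2*t) - 9*t*cos(2*t)/4 + 9*sin(2*t)/8 - cos(2*t) + C

Use integration by parts with u = t**3 - 4*t**2 - 3*t - 4, dv = -sin(2*t) dt, so v = cos(2*t)/2.
Apply parts 3 times (tabular method): alternate signs, differentiate u down to 0, integrate dv up.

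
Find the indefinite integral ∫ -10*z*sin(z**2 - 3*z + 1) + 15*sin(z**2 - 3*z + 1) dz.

Let u = z**2 - 3*z + 1, so du = (2*z - 3) dz.
Rewriting, the integral becomes -5·∫ sin(u) du = -5·-cos(u).
Substituting back, u = z**2 - 3*z + 1.

5*cos(z**2 - 3*z + 1) + C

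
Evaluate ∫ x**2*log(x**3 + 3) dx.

Let u = x**3 + 3, so du = (3*x**2) dx.
The integral becomes (1/3)·∫ log(u) du; integrate by parts with u′=log(u), dv′=du.

x**3*log(x**3 + 3)/3 - x**3/3 + log(x**3 + 3) + C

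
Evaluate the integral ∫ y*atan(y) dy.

y**2*atan(y)/2 - y/2 + atan(y)/2 + C

Use integration by parts with u = arctan(y), dv = y dy.
Then du = 1/(y**2 + 1) dy.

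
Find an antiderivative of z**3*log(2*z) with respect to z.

z**4*(log(z) + log(2))/4 - z**4/16 + C

Use integration by parts with u = log(2*z), dv = z**3 dz.
Then du = 1/z dz and v = z**4/4.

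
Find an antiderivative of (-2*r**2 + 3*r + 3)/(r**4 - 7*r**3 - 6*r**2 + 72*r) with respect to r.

log(r)/24 - 17*log(r - 6)/36 + 17*log(r - 4)/56 + 8*log(r + 3)/63 + C

Factor the denominator: r*(r - 6)*(r - 4)*(r + 3).
Partial-fraction decomposition: 8/(63*(r + 3)) + 17/(56*(r - 4)) - 17/(36*(r - 6)) + 1/(24*r).
Integrate each term: A/(r−a) contributes A·log|r−a|.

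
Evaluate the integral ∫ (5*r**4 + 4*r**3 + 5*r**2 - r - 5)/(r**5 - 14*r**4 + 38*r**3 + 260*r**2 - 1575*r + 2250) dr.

Factor the denominator: (r - 6)*(r - 5)**2*(r - 3)*(r + 5).
Partial-fraction decomposition: 5/(16*(r + 5)) - 275/(48*(r - 3)) - 869/(4*(r - 5)) - 187/(r - 5)**2 + 683/(3*(r - 6)).
Integrate each term; A/(r−a) gives A·log|r−a|; A/(r−a)² gives −A/(r−a).

683*log(r - 6)/3 - 869*log(r - 5)/4 - 275*log(r - 3)/48 + 5*log(r + 5)/16 + 187/(r - 5) + C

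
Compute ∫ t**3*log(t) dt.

t**4*log(t)/4 - t**4/16 + C

Use integration by parts with u = log(t), dv = t**3 dt.
Then du = 1/t dt and v = t**4/4.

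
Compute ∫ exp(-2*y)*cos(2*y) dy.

Let I denote the integral. Integrate by parts with u = cos(2*y), dv = exp(-2*y) dy, so v = -exp(-2*y)/2: I = -exp(-2*y)*cos(2*y)/2 − ∫ exp(-2*y)*sin(2*y) dy.
Apply parts again with u = sin(2*y), dv = exp(-2*y) dy: ∫ exp(-2*y)*sin(2*y) dy = -exp(-2*y)*sin(2*y)/2 + I. Substituting back brings back I: I = exp(-2*y)*sin(2*y)/2 - exp(-2*y)*cos(2*y)/2 − I.
Solving for I: (1 + 1)·I equals the remaining terms, so I = (1/2)·(exp(-2*y)*sin(2*y)/2 - exp(-2*y)*cos(2*y)/2).

exp(-2*y)*sin(2*y)/4 - exp(-2*y)*cos(2*y)/4 + C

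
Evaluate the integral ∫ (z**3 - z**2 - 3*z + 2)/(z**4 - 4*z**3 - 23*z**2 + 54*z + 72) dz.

Factor the denominator: (z - 6)*(z - 3)*(z + 1)*(z + 4).
Partial-fraction decomposition: 11/(35*(z + 4)) + 1/(28*(z + 1)) - 11/(84*(z - 3)) + 82/(105*(z - 6)).
Integrate each term: A/(z−a) contributes A·log|z−a|.

82*log(z - 6)/105 - 11*log(z - 3)/84 + log(z + 1)/28 + 11*log(z + 4)/35 + C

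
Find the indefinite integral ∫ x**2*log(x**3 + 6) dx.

Let u = x**3 + 6, so du = (3*x**2) dx.
The integral becomes (1/3)·∫ log(u) du; integrate by parts with u′=log(u), dv′=du.

x**3*log(x**3 + 6)/3 - x**3/3 + 2*log(x**3 + 6) + C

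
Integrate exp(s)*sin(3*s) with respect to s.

exp(s)*sin(3*s)/10 - 3*exp(s)*cos(3*s)/10 + C

Let I denote the integral. Integrate by parts with u = sin(3*s), dv = exp(s) ds, so v = exp(s): I = exp(s)*sin(3*s) − 3·∫ exp(s)*cos(3*s) ds.
Apply parts again with u = cos(3*s), dv = exp(s) ds: ∫ exp(s)*cos(3*s) ds = exp(s)*cos(3*s) + 3·I. Substituting back brings back I: I = exp(s)*sin(3*s) - 3*exp(s)*cos(3*s) − 9·I.
Solving for I: (1 + 9)·I equals the remaining terms, so I = (1/10)·(exp(s)*sin(3*s) - 3*exp(s)*cos(3*s)).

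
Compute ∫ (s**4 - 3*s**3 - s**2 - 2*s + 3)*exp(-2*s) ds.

(-4*s**4 + 4*s**3 + 10*s**2 + 18*s - 3)*exp(-2*s)/8 + C

Use integration by parts with u = s**4 - 3*s**3 - s**2 - 2*s + 3, dv = exp(-2*s) ds, so v = -exp(-2*s)/2.
Apply parts 4 times (tabular method): alternate signs, differentiate u down to 0, integrate dv up.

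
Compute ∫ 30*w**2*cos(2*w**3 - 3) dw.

5*sin(2*w**3 - 3) + C

Let u = 2*w**3 - 3, so du = (6*w**2) dw.
Rewriting, the integral becomes 5·∫ cos(u) du = 5·sin(u).
Substituting back, u = 2*w**3 - 3.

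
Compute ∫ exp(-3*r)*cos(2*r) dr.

2*exp(-3*r)*sin(2*r)/13 - 3*exp(-3*r)*cos(2*r)/13 + C

Let I denote the integral. Integrate by parts with u = cos(2*r), dv = exp(-3*r) dr, so v = -exp(-3*r)/3: I = -exp(-3*r)*cos(2*r)/3 − (2/3)·∫ exp(-3*r)*sin(2*r) dr.
Apply parts again with u = sin(2*r), dv = exp(-3*r) dr: ∫ exp(-3*r)*sin(2*r) dr = -exp(-3*r)*sin(2*r)/3 + (2/3)·I. Substituting back brings back I: I = 2*exp(-3*r)*sin(2*r)/9 - exp(-3*r)*cos(2*r)/3 − (4/9)·I.
Solving for I: (1 + 4/9)·I equals the remaining terms, so I = (9/13)·(2*exp(-3*r)*sin(2*r)/9 - exp(-3*r)*cos(2*r)/3).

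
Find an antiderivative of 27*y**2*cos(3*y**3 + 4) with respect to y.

Let u = 3*y**3 + 4, so du = (9*y**2) dy.
Rewriting, the integral becomes 3·∫ cos(u) du = 3·sin(u).
Substituting back, u = 3*y**3 + 4.

3*sin(3*y**3 + 4) + C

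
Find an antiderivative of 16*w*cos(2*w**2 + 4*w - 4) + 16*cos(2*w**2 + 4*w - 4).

Let u = 2*w**2 + 4*w - 4, so du = (4*w + 4) dw.
Rewriting, the integral becomes 4·∫ cos(u) du = 4·sin(u).
Substituting back, u = 2*w**2 + 4*w - 4.

4*sin(2*w**2 + 4*w - 4) + C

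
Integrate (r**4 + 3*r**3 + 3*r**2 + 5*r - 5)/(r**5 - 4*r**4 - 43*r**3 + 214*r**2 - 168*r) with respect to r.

Factor the denominator: r*(r - 6)*(r - 4)*(r - 1)*(r + 7).
Partial-fraction decomposition: 1479/(8008*(r + 7)) + 7/(120*(r - 1)) - 511/(264*(r - 4)) + 2077/(780*(r - 6)) + 5/(168*r).
Integrate each term: A/(r−a) contributes A·log|r−a|.

5*log(r)/168 + 2077*log(r - 6)/780 - 511*log(r - 4)/264 + 7*log(r - 1)/120 + 1479*log(r + 7)/8008 + C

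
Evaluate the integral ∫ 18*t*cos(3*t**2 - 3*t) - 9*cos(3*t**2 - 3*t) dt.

Let u = 3*t**2 - 3*t, so du = (6*t - 3) dt.
Rewriting, the integral becomes 3·∫ cos(u) du = 3·sin(u).
Substituting back, u = 3*t**2 - 3*t.

3*sin(3*t**2 - 3*t) + C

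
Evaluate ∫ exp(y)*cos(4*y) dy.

4*exp(y)*sin(4*y)/17 + exp(y)*cos(4*y)/17 + C

Let I denote the integral. Integrate by parts with u = cos(4*y), dv = exp(y) dy, so v = exp(y): I = exp(y)*cos(4*y) + 4·∫ exp(y)*sin(4*y) dy.
Apply parts again with u = sin(4*y), dv = exp(y) dy: ∫ exp(y)*sin(4*y) dy = exp(y)*sin(4*y) − 4·I. Substituting back brings back I: I = 4*exp(y)*sin(4*y) + exp(y)*cos(4*y) − 16·I.
Solving for I: (1 + 16)·I equals the remaining terms, so I = (1/17)·(4*exp(y)*sin(4*y) + exp(y)*cos(4*y)).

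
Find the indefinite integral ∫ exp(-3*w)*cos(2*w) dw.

2*exp(-3*w)*sin(2*w)/13 - 3*exp(-3*w)*cos(2*w)/13 + C

Let I denote the integral. Integrate by parts with u = cos(2*w), dv = exp(-3*w) dw, so v = -exp(-3*w)/3: I = -exp(-3*w)*cos(2*w)/3 − (2/3)·∫ exp(-3*w)*sin(2*w) dw.
Apply parts again with u = sin(2*w), dv = exp(-3*w) dw: ∫ exp(-3*w)*sin(2*w) dw = -exp(-3*w)*sin(2*w)/3 + (2/3)·I. Substituting back brings back I: I = 2*exp(-3*w)*sin(2*w)/9 - exp(-3*w)*cos(2*w)/3 − (4/9)·I.
Solving for I: (1 + 4/9)·I equals the remaining terms, so I = (9/13)·(2*exp(-3*w)*sin(2*w)/9 - exp(-3*w)*cos(2*w)/3).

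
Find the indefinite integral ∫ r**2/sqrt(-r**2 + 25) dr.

-r*sqrt(-r**2 + 25)/2 + 25*asin(r/5)/2 + C

Substitute r = 5·sin(θ), so dr = 5·cos(θ) dθ and the radical becomes sqrt(-r**2 + 25) = 5·cos(θ) by the Pythagorean identity.
Integrate the resulting trig expression in θ, then back-substitute θ = asin(r/5), sin(θ) = r/5, cos(θ) = sqrt(-r**2 + 25)/5 (absorbing any constant into C).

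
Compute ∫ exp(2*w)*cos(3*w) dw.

Let I denote the integral. Integrate by parts with u = cos(3*w), dv = exp(2*w) dw, so v = exp(2*w)/2: I = exp(2*w)*cos(3*w)/2 + (3/2)·∫ exp(2*w)*sin(3*w) dw.
Apply parts again with u = sin(3*w), dv = exp(2*w) dw: ∫ exp(2*w)*sin(3*w) dw = exp(2*w)*sin(3*w)/2 − (3/2)·I. Substituting back brings back I: I = 3*exp(2*w)*sin(3*w)/4 + exp(2*w)*cos(3*w)/2 − (9/4)·I.
Solving for I: (1 + 9/4)·I equals the remaining terms, so I = (4/13)·(3*exp(2*w)*sin(3*w)/4 + exp(2*w)*cos(3*w)/2).

3*exp(2*w)*sin(3*w)/13 + 2*exp(2*w)*cos(3*w)/13 + C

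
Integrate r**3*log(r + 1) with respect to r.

Use integration by parts with u = log(r + 1), dv = r**3 dr.
Then du = 1/(r + 1) dr and v = r**4/4.

r**4*log(r + 1)/4 - r**4/16 + r**3/12 - r**2/8 + r/4 - log(r + 1)/4 + C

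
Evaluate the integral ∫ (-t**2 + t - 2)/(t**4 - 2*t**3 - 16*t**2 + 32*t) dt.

-log(t)/16 - 7*log(t - 4)/32 + log(t - 2)/6 + 11*log(t + 4)/96 + C

Factor the denominator: t*(t - 4)*(t - 2)*(t + 4).
Partial-fraction decomposition: 11/(96*(t + 4)) + 1/(6*(t - 2)) - 7/(32*(t - 4)) - 1/(16*t).
Integrate each term: A/(t−a) contributes A·log|t−a|.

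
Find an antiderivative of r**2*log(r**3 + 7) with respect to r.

r**3*log(r**3 + 7)/3 - r**3/3 + 7*log(r**3 + 7)/3 + C

Let u = r**3 + 7, so du = (3*r**2) dr.
The integral becomes (1/3)·∫ log(u) du; integrate by parts with u′=log(u), dv′=du.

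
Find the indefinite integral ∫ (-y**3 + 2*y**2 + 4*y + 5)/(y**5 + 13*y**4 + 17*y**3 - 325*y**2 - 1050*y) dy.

Factor the denominator: y*(y - 5)*(y + 5)*(y + 6)*(y + 7).
Partial-fraction decomposition: 209/(84*(y + 7)) - 269/(66*(y + 6)) + 8/(5*(y + 5)) - 1/(132*(y - 5)) - 1/(210*y).
Integrate each term: A/(y−a) contributes A·log|y−a|.

-log(y)/210 - log(y - 5)/132 + 8*log(y + 5)/5 - 269*log(y + 6)/66 + 209*log(y + 7)/84 + C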